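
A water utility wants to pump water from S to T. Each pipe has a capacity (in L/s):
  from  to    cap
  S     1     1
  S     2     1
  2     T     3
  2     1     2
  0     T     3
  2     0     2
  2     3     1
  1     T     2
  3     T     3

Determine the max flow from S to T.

Augment S->2->T: bottleneck 1. Total 1.
Augment S->1->T: bottleneck 1. Total 2.
No augmenting path remains in the residual graph.

2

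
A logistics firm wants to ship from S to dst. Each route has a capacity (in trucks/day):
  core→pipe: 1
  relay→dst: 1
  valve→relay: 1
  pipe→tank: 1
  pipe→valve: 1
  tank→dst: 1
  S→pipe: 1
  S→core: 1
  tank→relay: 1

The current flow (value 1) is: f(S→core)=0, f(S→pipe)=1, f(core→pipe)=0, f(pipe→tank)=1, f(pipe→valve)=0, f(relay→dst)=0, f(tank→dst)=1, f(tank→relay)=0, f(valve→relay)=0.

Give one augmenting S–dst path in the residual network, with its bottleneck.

Residual along S→core→pipe→valve→relay→dst: S→core: 1, core→pipe: 1, pipe→valve: 1, valve→relay: 1, relay→dst: 1.
Bottleneck = min = 1.

S→core→pipe→valve→relay→dst, bottleneck 1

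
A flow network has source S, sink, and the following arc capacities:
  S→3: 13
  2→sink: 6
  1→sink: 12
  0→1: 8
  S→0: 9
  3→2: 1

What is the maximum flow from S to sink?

Augment S→0→1→sink: bottleneck 8. Total 8.
Augment S→3→2→sink: bottleneck 1. Total 9.
No augmenting path remains in the residual graph.

9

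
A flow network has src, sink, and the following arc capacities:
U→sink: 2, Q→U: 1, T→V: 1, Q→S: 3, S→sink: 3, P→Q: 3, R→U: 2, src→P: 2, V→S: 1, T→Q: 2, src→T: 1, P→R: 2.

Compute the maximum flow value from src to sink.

Augment src→T→V→S→sink: bottleneck 1. Total 1.
Augment src→P→Q→S→sink: bottleneck 2. Total 3.
No augmenting path remains in the residual graph.

3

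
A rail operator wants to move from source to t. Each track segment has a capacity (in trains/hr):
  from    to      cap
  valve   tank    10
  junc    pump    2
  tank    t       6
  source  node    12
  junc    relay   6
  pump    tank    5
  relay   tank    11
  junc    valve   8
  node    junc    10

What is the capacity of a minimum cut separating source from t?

Max flow = 6 (via 1 augmenting path).
In the residual at optimum, the set reachable from source is {junc, node, pump, relay, source, tank, valve}.
Cut edges: tank→t (cap 6). Sum = 6.

6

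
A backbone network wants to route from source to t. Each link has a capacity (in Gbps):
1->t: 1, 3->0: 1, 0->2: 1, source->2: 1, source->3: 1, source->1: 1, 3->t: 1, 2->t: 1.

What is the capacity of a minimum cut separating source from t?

Max flow = 3 (via 3 augmenting paths).
In the residual at optimum, the set reachable from source is {source}.
Cut edges: source->3 (cap 1), source->2 (cap 1), source->1 (cap 1). Sum = 3.

3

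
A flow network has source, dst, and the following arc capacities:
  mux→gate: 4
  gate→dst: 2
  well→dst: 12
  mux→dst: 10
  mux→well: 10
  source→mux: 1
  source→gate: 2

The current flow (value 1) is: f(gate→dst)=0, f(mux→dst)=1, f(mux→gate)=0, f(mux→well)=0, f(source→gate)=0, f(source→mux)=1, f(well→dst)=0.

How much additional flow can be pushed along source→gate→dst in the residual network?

2

Residual capacities along the path: source→gate: 2, gate→dst: 2.
Minimum is 2.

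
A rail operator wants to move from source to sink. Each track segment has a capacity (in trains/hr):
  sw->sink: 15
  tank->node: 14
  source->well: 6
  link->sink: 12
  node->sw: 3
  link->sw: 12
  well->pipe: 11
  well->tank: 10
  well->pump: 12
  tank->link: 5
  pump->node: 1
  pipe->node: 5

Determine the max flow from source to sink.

Augment source->well->tank->link->sink: bottleneck 5. Total 5.
Augment source->well->pump->node->sw->sink: bottleneck 1. Total 6.
No augmenting path remains in the residual graph.

6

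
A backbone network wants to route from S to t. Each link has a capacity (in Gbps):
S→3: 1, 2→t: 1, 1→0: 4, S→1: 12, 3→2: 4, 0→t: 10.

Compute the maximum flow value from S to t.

Augment S→1→0→t: bottleneck 4. Total 4.
Augment S→3→2→t: bottleneck 1. Total 5.
No augmenting path remains in the residual graph.

5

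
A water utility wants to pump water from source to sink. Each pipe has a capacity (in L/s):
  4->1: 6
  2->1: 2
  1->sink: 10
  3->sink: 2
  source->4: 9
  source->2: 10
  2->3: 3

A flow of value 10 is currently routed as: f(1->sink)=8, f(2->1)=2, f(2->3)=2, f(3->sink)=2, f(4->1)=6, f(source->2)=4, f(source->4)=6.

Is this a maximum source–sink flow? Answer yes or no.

Yes

Residual reachable from source: {2, 3, 4, source}; sink is not reachable.
Saturated cut: 2->1, 3->sink, 4->1 with total capacity 10 = current flow value. Flow is maximum.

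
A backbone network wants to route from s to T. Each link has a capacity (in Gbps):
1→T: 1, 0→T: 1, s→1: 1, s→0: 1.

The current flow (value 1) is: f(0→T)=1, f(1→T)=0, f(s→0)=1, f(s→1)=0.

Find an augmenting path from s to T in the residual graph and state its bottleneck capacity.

s→1→T, bottleneck 1

Residual along s→1→T: s→1: 1, 1→T: 1.
Bottleneck = min = 1.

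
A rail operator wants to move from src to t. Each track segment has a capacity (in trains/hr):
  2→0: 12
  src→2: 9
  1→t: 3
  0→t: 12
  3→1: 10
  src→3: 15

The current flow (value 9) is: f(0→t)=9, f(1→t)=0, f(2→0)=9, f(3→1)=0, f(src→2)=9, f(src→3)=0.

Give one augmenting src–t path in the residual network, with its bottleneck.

src→3→1→t, bottleneck 3

Residual along src→3→1→t: src→3: 15, 3→1: 10, 1→t: 3.
Bottleneck = min = 3.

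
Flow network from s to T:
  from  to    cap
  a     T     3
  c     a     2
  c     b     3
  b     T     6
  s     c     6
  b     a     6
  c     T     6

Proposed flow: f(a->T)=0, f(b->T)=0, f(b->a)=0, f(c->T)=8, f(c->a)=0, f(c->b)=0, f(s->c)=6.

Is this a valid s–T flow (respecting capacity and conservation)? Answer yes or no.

Capacity violated on c->T: flow 8 > capacity 6.

No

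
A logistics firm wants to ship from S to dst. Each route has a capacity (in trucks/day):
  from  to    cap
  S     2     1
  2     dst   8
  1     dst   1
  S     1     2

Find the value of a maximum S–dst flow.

Augment S→1→dst: bottleneck 1. Total 1.
Augment S→2→dst: bottleneck 1. Total 2.
No augmenting path remains in the residual graph.

2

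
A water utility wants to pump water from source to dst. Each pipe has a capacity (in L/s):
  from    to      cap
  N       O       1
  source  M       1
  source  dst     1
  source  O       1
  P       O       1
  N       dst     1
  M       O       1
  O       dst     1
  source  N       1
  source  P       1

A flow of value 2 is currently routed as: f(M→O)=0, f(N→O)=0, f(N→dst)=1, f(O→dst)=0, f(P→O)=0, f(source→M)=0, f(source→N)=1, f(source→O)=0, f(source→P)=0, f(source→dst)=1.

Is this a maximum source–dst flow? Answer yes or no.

No

Residual path source→O→dst has bottleneck 1 > 0.
Pushing 1 along it raises the flow to 3, so the given flow is not maximum.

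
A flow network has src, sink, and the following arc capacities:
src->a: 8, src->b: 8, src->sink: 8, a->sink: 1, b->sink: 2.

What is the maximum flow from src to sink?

Augment src->sink: bottleneck 8. Total 8.
Augment src->b->sink: bottleneck 2. Total 10.
Augment src->a->sink: bottleneck 1. Total 11.
No augmenting path remains in the residual graph.

11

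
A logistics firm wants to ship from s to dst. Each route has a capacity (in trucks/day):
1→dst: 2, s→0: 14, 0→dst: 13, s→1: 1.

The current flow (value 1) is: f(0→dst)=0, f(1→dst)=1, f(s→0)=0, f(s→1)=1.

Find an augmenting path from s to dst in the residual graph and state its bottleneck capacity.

Residual along s→0→dst: s→0: 14, 0→dst: 13.
Bottleneck = min = 13.

s→0→dst, bottleneck 13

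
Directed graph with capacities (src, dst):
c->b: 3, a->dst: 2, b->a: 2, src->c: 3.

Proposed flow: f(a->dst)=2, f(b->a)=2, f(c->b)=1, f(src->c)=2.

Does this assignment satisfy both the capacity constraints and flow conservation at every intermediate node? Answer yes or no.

Conservation fails at c: inflow 2 ≠ outflow 1.

No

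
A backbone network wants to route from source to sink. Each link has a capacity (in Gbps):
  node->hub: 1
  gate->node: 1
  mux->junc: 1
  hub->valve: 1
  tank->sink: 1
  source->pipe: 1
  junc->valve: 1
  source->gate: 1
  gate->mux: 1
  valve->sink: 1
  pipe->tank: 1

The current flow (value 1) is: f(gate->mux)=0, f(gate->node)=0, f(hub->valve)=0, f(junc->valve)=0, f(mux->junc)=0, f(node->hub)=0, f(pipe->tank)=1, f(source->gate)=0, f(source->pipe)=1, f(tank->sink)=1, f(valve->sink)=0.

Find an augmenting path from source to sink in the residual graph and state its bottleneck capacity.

Residual along source->gate->mux->junc->valve->sink: source->gate: 1, gate->mux: 1, mux->junc: 1, junc->valve: 1, valve->sink: 1.
Bottleneck = min = 1.

source->gate->mux->junc->valve->sink, bottleneck 1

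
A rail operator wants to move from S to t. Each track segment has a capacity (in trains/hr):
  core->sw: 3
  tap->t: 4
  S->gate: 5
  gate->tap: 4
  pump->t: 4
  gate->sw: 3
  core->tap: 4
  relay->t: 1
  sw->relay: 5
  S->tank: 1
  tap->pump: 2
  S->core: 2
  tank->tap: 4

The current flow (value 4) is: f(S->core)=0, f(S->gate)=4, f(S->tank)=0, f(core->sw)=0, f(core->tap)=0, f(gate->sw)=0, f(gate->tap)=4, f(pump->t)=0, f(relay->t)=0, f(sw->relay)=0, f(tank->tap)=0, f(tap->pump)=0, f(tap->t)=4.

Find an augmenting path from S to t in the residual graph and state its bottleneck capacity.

Residual along S->gate->sw->relay->t: S->gate: 1, gate->sw: 3, sw->relay: 5, relay->t: 1.
Bottleneck = min = 1.

S->gate->sw->relay->t, bottleneck 1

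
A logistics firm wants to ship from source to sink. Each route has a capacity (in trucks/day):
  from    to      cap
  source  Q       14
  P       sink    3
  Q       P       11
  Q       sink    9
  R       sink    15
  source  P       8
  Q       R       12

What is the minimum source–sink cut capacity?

Max flow = 17 (via 3 augmenting paths).
In the residual at optimum, the set reachable from source is {P, source}.
Cut edges: source→Q (cap 14), P→sink (cap 3). Sum = 17.

17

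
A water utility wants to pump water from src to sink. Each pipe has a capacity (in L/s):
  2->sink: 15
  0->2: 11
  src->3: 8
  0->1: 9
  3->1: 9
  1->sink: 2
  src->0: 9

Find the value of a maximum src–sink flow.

Augment src->0->2->sink: bottleneck 9. Total 9.
Augment src->3->1->sink: bottleneck 2. Total 11.
No augmenting path remains in the residual graph.

11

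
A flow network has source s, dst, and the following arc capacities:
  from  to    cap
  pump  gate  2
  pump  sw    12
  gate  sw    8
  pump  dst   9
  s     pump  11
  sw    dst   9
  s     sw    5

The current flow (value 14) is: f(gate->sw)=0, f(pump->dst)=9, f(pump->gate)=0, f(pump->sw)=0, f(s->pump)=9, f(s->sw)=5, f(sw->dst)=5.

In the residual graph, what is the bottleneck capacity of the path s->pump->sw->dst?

2

Residual capacities along the path: s->pump: 2, pump->sw: 12, sw->dst: 4.
Minimum is 2.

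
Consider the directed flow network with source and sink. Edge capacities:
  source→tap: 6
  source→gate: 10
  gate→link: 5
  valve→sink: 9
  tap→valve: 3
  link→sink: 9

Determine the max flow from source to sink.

Augment source→tap→valve→sink: bottleneck 3. Total 3.
Augment source→gate→link→sink: bottleneck 5. Total 8.
No augmenting path remains in the residual graph.

8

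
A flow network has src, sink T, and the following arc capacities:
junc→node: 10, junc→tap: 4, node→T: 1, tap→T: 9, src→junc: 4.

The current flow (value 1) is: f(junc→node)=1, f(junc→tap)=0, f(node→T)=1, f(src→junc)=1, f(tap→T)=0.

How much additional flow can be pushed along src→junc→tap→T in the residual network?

3

Residual capacities along the path: src→junc: 3, junc→tap: 4, tap→T: 9.
Minimum is 3.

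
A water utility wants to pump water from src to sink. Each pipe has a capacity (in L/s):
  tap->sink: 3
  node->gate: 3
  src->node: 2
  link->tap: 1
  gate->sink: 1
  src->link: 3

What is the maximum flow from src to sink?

2

Augment src->link->tap->sink: bottleneck 1. Total 1.
Augment src->node->gate->sink: bottleneck 1. Total 2.
No augmenting path remains in the residual graph.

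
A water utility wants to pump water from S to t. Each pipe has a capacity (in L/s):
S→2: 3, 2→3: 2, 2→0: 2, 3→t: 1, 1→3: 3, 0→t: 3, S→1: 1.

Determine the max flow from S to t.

3

Augment S→1→3→t: bottleneck 1. Total 1.
Augment S→2→0→t: bottleneck 2. Total 3.
No augmenting path remains in the residual graph.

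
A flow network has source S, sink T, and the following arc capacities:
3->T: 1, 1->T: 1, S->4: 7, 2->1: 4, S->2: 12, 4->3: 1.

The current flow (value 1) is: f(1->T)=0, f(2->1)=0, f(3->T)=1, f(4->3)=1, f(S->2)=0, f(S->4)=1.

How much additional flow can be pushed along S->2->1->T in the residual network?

1

Residual capacities along the path: S->2: 12, 2->1: 4, 1->T: 1.
Minimum is 1.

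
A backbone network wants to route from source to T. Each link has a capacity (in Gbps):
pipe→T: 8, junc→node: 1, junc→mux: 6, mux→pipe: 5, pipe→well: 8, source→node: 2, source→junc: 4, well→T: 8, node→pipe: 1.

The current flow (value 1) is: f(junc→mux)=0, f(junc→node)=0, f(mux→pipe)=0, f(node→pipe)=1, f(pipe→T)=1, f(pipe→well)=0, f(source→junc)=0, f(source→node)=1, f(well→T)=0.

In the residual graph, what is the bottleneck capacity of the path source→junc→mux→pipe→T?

4

Residual capacities along the path: source→junc: 4, junc→mux: 6, mux→pipe: 5, pipe→T: 7.
Minimum is 4.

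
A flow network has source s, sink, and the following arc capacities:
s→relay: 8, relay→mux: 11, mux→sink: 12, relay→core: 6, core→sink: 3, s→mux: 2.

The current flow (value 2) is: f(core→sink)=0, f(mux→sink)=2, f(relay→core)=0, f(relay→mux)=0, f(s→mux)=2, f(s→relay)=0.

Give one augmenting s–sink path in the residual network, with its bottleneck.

Residual along s→relay→mux→sink: s→relay: 8, relay→mux: 11, mux→sink: 10.
Bottleneck = min = 8.

s→relay→mux→sink, bottleneck 8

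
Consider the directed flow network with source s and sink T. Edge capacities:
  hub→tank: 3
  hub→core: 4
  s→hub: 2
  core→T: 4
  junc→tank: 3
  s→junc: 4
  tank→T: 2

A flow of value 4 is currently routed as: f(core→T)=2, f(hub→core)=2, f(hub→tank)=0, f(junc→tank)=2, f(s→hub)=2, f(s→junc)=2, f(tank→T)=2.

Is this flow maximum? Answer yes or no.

Yes

Residual reachable from s: {junc, s, tank}; T is not reachable.
Saturated cut: s→hub, tank→T with total capacity 4 = current flow value. Flow is maximum.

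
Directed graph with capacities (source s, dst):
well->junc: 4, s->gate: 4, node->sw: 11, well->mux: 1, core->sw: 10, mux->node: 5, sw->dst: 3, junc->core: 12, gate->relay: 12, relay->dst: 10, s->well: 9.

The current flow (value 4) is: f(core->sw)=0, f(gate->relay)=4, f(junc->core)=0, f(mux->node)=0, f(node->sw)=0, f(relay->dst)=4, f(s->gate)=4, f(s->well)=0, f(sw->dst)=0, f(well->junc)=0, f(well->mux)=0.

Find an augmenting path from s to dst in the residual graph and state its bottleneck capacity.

s->well->junc->core->sw->dst, bottleneck 3

Residual along s->well->junc->core->sw->dst: s->well: 9, well->junc: 4, junc->core: 12, core->sw: 10, sw->dst: 3.
Bottleneck = min = 3.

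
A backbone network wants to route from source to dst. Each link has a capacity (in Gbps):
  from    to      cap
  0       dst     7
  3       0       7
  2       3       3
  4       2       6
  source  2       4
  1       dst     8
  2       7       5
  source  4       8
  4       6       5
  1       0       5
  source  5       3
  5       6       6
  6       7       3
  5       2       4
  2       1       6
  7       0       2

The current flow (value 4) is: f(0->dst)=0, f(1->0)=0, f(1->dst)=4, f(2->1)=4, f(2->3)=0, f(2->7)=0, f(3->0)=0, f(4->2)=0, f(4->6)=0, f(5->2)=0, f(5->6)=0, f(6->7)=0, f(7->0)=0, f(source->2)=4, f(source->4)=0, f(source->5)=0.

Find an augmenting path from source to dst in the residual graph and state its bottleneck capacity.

source->4->2->1->dst, bottleneck 2

Residual along source->4->2->1->dst: source->4: 8, 4->2: 6, 2->1: 2, 1->dst: 4.
Bottleneck = min = 2.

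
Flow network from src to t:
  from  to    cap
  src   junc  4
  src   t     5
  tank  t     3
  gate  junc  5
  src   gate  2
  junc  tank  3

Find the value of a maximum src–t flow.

Augment src->t: bottleneck 5. Total 5.
Augment src->junc->tank->t: bottleneck 3. Total 8.
No augmenting path remains in the residual graph.

8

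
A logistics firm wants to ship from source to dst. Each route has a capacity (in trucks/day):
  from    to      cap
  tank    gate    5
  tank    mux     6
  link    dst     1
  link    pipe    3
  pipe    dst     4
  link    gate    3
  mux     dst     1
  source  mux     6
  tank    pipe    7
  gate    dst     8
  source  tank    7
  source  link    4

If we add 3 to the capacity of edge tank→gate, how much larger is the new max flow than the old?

Original max flow = 12.
Edge tank→gate does not cross the min cut (source side {mux, source}), so extra capacity there cannot help.
New max flow = 12. Increase = 0.

0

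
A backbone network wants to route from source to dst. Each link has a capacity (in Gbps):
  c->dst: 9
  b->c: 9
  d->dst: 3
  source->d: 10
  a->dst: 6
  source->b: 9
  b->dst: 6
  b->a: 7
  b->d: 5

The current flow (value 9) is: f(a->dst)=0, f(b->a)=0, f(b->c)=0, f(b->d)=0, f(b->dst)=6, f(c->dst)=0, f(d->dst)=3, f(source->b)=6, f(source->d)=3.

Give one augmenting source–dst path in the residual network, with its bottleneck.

source->b->a->dst, bottleneck 3

Residual along source->b->a->dst: source->b: 3, b->a: 7, a->dst: 6.
Bottleneck = min = 3.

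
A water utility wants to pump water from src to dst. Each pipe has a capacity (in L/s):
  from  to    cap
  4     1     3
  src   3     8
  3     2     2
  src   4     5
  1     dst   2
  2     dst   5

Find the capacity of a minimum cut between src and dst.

4

Max flow = 4 (via 2 augmenting paths).
In the residual at optimum, the set reachable from src is {1, 3, 4, src}.
Cut edges: 3→2 (cap 2), 1→dst (cap 2). Sum = 4.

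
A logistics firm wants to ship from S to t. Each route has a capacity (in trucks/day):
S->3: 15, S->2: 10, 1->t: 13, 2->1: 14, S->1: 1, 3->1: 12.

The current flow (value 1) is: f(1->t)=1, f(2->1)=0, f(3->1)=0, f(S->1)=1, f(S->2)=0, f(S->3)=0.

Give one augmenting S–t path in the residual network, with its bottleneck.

Residual along S->3->1->t: S->3: 15, 3->1: 12, 1->t: 12.
Bottleneck = min = 12.

S->3->1->t, bottleneck 12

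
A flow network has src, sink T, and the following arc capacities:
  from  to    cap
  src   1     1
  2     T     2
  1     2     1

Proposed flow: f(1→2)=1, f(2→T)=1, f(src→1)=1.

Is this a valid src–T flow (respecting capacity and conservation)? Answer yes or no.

Every edge has 0 ≤ f(e) ≤ cap(e).
At each intermediate node, inflow equals outflow.

Yes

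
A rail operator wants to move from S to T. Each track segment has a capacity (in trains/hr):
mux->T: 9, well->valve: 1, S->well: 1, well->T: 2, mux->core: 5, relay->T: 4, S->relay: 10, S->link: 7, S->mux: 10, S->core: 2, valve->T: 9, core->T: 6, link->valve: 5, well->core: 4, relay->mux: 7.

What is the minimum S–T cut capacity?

25

Max flow = 25 (via 7 augmenting paths).
In the residual at optimum, the set reachable from S is {S, core, link, mux, relay}.
Cut edges: S->well (cap 1), link->valve (cap 5), relay->T (cap 4), mux->T (cap 9), core->T (cap 6). Sum = 25.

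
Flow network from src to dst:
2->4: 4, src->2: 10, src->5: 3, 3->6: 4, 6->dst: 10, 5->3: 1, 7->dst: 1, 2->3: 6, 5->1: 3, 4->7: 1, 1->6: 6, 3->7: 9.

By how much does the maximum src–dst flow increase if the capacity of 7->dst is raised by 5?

Original max flow = 8.
After raising cap(7->dst), augmenting paths through that edge carry 2 more units.
New max flow = 10. Increase = 2.

2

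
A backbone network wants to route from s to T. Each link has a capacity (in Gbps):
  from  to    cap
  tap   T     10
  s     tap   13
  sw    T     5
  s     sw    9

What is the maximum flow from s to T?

Augment s→tap→T: bottleneck 10. Total 10.
Augment s→sw→T: bottleneck 5. Total 15.
No augmenting path remains in the residual graph.

15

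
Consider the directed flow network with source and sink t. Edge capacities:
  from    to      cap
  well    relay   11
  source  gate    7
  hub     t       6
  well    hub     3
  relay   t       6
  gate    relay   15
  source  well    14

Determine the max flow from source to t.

9

Augment source→gate→relay→t: bottleneck 6. Total 6.
Augment source→well→hub→t: bottleneck 3. Total 9.
No augmenting path remains in the residual graph.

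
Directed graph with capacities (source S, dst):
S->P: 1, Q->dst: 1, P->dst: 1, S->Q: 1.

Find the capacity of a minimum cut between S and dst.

2

Max flow = 2 (via 2 augmenting paths).
In the residual at optimum, the set reachable from S is {S}.
Cut edges: S->P (cap 1), S->Q (cap 1). Sum = 2.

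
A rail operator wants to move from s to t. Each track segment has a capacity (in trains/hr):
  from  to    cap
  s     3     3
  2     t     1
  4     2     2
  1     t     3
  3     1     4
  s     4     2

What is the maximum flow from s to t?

4

Augment s->4->2->t: bottleneck 1. Total 1.
Augment s->3->1->t: bottleneck 3. Total 4.
No augmenting path remains in the residual graph.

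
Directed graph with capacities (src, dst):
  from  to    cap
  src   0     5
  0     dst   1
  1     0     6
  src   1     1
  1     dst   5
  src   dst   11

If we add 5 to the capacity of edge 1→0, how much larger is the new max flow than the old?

0

Original max flow = 13.
Edge 1→0 does not cross the min cut (source side {0, src}), so extra capacity there cannot help.
New max flow = 13. Increase = 0.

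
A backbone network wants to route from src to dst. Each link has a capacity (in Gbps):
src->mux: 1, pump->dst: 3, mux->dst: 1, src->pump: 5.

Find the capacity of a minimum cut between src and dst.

Max flow = 4 (via 2 augmenting paths).
In the residual at optimum, the set reachable from src is {pump, src}.
Cut edges: src->mux (cap 1), pump->dst (cap 3). Sum = 4.

4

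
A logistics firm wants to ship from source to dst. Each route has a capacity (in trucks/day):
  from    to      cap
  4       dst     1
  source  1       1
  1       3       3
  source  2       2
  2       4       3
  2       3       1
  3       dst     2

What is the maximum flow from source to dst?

Augment source->1->3->dst: bottleneck 1. Total 1.
Augment source->2->3->dst: bottleneck 1. Total 2.
Augment source->2->4->dst: bottleneck 1. Total 3.
No augmenting path remains in the residual graph.

3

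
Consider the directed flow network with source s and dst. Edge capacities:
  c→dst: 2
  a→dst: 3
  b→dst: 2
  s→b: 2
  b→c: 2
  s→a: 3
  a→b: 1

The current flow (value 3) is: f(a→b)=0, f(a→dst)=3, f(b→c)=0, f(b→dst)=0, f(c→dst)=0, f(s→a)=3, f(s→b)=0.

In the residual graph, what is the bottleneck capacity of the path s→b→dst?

Residual capacities along the path: s→b: 2, b→dst: 2.
Minimum is 2.

2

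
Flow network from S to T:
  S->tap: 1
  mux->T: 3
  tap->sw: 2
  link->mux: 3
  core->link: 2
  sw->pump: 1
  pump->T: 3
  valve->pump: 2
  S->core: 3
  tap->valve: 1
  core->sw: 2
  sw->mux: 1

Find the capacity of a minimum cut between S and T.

Max flow = 4 (via 3 augmenting paths).
In the residual at optimum, the set reachable from S is {S}.
Cut edges: S->core (cap 3), S->tap (cap 1). Sum = 4.

4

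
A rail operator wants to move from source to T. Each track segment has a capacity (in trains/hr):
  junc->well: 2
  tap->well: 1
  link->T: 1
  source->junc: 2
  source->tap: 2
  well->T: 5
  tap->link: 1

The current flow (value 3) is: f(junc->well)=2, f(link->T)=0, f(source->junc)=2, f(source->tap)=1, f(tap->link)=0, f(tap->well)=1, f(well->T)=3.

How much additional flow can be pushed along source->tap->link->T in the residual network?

1

Residual capacities along the path: source->tap: 1, tap->link: 1, link->T: 1.
Minimum is 1.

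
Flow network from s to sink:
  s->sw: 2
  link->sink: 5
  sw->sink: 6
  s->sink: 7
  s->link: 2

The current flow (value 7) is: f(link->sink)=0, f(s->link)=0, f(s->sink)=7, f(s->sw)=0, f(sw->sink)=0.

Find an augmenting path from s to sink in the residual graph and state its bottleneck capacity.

s->link->sink, bottleneck 2

Residual along s->link->sink: s->link: 2, link->sink: 5.
Bottleneck = min = 2.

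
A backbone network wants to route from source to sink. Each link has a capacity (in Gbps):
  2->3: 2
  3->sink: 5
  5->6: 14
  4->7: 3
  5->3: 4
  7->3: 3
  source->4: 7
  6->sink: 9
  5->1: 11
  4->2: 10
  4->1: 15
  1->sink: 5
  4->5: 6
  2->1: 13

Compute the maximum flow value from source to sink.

Augment source->4->1->sink: bottleneck 5. Total 5.
Augment source->4->7->3->sink: bottleneck 2. Total 7.
No augmenting path remains in the residual graph.

7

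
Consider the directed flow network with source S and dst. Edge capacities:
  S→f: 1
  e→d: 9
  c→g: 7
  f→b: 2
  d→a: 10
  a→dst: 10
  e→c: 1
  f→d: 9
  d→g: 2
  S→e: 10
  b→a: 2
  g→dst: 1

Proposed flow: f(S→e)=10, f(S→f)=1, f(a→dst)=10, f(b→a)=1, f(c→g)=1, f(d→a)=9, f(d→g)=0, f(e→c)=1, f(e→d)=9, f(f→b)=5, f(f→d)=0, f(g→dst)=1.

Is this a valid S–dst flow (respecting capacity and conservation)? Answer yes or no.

No

Capacity violated on f→b: flow 5 > capacity 2.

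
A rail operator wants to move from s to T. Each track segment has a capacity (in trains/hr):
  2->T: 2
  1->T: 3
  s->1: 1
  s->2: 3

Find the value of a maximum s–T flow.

3

Augment s->1->T: bottleneck 1. Total 1.
Augment s->2->T: bottleneck 2. Total 3.
No augmenting path remains in the residual graph.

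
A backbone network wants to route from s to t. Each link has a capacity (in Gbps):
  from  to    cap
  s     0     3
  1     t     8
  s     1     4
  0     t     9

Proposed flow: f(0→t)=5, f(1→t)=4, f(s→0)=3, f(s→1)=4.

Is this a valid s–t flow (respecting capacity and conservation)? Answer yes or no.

Conservation fails at 0: inflow 3 ≠ outflow 5.

No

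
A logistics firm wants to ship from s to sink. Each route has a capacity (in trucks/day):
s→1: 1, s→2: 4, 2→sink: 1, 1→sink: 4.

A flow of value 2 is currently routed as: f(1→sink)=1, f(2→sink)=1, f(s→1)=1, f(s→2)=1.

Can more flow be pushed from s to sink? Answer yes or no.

No

Residual reachable from s: {2, s}; sink is not reachable.
Saturated cut: s→1, 2→sink with total capacity 2 = current flow value. Flow is maximum.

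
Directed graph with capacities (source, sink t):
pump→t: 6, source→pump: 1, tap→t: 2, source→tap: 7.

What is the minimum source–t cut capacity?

3

Max flow = 3 (via 2 augmenting paths).
In the residual at optimum, the set reachable from source is {source, tap}.
Cut edges: source→pump (cap 1), tap→t (cap 2). Sum = 3.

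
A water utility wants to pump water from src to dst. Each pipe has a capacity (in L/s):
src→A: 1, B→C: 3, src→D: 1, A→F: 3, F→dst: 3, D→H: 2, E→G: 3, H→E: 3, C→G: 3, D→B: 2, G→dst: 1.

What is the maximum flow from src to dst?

Augment src→A→F→dst: bottleneck 1. Total 1.
Augment src→D→B→C→G→dst: bottleneck 1. Total 2.
No augmenting path remains in the residual graph.

2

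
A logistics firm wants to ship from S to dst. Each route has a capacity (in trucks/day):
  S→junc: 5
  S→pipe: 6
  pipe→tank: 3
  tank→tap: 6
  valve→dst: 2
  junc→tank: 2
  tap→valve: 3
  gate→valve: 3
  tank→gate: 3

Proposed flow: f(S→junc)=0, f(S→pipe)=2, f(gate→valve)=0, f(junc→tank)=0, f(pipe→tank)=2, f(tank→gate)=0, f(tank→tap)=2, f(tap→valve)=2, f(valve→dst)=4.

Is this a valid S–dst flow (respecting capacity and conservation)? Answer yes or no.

No

Capacity violated on valve→dst: flow 4 > capacity 2.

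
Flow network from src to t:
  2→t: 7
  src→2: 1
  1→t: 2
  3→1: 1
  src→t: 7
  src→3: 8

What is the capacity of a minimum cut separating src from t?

9

Max flow = 9 (via 3 augmenting paths).
In the residual at optimum, the set reachable from src is {3, src}.
Cut edges: src→2 (cap 1), src→t (cap 7), 3→1 (cap 1). Sum = 9.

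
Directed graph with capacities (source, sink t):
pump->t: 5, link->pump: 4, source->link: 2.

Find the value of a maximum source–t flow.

Augment source->link->pump->t: bottleneck 2. Total 2.
No augmenting path remains in the residual graph.

2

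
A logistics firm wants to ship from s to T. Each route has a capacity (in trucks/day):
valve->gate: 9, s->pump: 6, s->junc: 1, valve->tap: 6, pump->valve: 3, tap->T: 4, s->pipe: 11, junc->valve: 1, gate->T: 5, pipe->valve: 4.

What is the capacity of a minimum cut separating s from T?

Max flow = 8 (via 3 augmenting paths).
In the residual at optimum, the set reachable from s is {pipe, pump, s}.
Cut edges: s->junc (cap 1), pipe->valve (cap 4), pump->valve (cap 3). Sum = 8.

8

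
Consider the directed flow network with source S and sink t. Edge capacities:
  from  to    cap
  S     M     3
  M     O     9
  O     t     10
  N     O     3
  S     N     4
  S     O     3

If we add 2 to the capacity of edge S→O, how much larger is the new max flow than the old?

Original max flow = 9.
After raising cap(S→O), augmenting paths through that edge carry 1 more unit.
New max flow = 10. Increase = 1.

1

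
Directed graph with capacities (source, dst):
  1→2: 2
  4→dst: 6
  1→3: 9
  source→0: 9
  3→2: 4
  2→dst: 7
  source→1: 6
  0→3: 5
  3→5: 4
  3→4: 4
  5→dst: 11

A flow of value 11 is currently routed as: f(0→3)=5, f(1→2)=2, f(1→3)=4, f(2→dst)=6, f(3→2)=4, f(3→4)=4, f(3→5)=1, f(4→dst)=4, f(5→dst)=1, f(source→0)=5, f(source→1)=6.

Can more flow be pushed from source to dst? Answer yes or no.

No

Residual reachable from source: {0, source}; dst is not reachable.
Saturated cut: source→1, 0→3 with total capacity 11 = current flow value. Flow is maximum.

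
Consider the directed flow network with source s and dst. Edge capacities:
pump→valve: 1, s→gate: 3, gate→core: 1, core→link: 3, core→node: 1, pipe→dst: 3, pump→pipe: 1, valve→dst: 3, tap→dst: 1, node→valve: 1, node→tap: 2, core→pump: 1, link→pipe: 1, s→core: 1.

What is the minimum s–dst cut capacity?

2

Max flow = 2 (via 2 augmenting paths).
In the residual at optimum, the set reachable from s is {gate, s}.
Cut edges: s→core (cap 1), gate→core (cap 1). Sum = 2.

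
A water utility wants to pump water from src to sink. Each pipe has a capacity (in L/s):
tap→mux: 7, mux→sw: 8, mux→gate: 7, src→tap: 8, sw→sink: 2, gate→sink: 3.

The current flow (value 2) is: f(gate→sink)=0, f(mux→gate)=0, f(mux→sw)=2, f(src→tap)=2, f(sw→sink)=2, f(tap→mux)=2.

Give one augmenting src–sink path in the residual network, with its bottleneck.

src→tap→mux→gate→sink, bottleneck 3

Residual along src→tap→mux→gate→sink: src→tap: 6, tap→mux: 5, mux→gate: 7, gate→sink: 3.
Bottleneck = min = 3.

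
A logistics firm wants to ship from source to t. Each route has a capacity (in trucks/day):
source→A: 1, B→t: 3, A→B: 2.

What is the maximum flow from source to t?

Augment source→A→B→t: bottleneck 1. Total 1.
No augmenting path remains in the residual graph.

1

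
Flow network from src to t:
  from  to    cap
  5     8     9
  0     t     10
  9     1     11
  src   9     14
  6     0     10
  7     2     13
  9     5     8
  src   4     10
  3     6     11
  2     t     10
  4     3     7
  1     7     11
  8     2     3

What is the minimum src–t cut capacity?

17

Max flow = 17 (via 2 augmenting paths).
In the residual at optimum, the set reachable from src is {1, 2, 4, 5, 7, 8, 9, src}.
Cut edges: 4→3 (cap 7), 2→t (cap 10). Sum = 17.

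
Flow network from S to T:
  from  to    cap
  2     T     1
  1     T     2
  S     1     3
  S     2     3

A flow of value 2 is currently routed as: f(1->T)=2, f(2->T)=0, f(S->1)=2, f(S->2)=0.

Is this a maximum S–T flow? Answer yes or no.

No

Residual path S->2->T has bottleneck 1 > 0.
Pushing 1 along it raises the flow to 3, so the given flow is not maximum.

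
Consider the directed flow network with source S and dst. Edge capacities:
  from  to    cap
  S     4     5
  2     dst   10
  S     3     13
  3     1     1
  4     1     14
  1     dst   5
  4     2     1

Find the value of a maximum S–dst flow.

6

Augment S→3→1→dst: bottleneck 1. Total 1.
Augment S→4→1→dst: bottleneck 4. Total 5.
Augment S→4→2→dst: bottleneck 1. Total 6.
No augmenting path remains in the residual graph.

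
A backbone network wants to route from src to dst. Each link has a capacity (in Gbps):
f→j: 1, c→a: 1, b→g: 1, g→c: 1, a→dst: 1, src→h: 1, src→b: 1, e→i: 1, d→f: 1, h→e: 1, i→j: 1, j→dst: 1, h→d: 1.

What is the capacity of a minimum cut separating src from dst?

2

Max flow = 2 (via 2 augmenting paths).
In the residual at optimum, the set reachable from src is {src}.
Cut edges: src→b (cap 1), src→h (cap 1). Sum = 2.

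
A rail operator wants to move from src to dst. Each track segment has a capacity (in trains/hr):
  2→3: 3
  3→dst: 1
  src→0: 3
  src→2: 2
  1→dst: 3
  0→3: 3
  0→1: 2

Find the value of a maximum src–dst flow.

Augment src→2→3→dst: bottleneck 1. Total 1.
Augment src→0→1→dst: bottleneck 2. Total 3.
No augmenting path remains in the residual graph.

3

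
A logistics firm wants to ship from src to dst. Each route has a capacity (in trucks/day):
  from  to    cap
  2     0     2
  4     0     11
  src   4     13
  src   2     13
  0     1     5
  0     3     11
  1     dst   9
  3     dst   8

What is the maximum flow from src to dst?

13

Augment src→2→0→1→dst: bottleneck 2. Total 2.
Augment src→4→0→1→dst: bottleneck 3. Total 5.
Augment src→4→0→3→dst: bottleneck 8. Total 13.
No augmenting path remains in the residual graph.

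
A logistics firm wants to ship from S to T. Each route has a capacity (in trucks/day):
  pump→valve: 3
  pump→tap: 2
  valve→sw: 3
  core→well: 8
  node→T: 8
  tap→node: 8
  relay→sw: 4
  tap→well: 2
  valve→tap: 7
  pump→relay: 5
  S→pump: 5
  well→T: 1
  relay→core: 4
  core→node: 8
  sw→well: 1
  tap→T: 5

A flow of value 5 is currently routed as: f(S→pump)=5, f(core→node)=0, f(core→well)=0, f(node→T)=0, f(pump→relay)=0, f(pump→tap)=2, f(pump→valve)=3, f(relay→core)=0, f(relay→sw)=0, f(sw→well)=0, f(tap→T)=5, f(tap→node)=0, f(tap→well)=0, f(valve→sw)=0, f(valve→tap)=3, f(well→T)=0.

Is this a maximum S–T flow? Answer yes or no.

Yes

Residual reachable from S: {S}; T is not reachable.
Saturated cut: S→pump with total capacity 5 = current flow value. Flow is maximum.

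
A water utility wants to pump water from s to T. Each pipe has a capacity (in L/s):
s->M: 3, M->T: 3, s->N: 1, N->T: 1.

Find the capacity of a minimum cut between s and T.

4

Max flow = 4 (via 2 augmenting paths).
In the residual at optimum, the set reachable from s is {s}.
Cut edges: s->M (cap 3), s->N (cap 1). Sum = 4.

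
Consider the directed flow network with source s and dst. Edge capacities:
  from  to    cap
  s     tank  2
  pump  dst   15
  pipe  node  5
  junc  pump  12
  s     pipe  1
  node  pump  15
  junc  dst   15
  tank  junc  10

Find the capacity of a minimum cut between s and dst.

Max flow = 3 (via 2 augmenting paths).
In the residual at optimum, the set reachable from s is {s}.
Cut edges: s→tank (cap 2), s→pipe (cap 1). Sum = 3.

3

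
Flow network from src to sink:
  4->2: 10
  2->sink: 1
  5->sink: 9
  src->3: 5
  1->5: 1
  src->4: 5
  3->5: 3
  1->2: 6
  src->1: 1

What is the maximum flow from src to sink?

5

Augment src->3->5->sink: bottleneck 3. Total 3.
Augment src->4->2->sink: bottleneck 1. Total 4.
Augment src->1->5->sink: bottleneck 1. Total 5.
No augmenting path remains in the residual graph.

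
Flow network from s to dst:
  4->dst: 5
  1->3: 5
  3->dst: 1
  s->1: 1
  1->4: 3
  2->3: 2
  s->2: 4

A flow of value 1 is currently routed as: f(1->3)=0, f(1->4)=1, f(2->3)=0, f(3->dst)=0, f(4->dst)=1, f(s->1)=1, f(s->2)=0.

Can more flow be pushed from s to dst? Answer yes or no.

Yes

Residual path s->2->3->dst has bottleneck 1 > 0.
Pushing 1 along it raises the flow to 2, so the given flow is not maximum.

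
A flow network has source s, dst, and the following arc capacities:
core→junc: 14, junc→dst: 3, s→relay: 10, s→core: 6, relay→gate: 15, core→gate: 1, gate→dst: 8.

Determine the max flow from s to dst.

11

Augment s→relay→gate→dst: bottleneck 8. Total 8.
Augment s→core→junc→dst: bottleneck 3. Total 11.
No augmenting path remains in the residual graph.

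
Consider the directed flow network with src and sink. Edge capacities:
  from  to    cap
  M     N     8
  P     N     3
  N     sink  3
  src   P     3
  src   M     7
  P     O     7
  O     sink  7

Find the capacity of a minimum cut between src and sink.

Max flow = 6 (via 2 augmenting paths).
In the residual at optimum, the set reachable from src is {M, N, src}.
Cut edges: src→P (cap 3), N→sink (cap 3). Sum = 6.

6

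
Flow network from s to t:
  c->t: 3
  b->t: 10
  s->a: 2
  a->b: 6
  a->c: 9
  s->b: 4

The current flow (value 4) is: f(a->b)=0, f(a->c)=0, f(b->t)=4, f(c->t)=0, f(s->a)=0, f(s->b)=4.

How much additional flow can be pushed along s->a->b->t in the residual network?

Residual capacities along the path: s->a: 2, a->b: 6, b->t: 6.
Minimum is 2.

2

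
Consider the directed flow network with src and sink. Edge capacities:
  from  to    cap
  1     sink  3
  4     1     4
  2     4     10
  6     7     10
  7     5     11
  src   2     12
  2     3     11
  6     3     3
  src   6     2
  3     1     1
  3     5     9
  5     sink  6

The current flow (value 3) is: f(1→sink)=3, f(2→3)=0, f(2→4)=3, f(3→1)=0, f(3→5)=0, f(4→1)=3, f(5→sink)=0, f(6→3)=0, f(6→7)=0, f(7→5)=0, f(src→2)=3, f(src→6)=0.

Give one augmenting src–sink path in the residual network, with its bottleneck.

src→2→3→5→sink, bottleneck 6

Residual along src→2→3→5→sink: src→2: 9, 2→3: 11, 3→5: 9, 5→sink: 6.
Bottleneck = min = 6.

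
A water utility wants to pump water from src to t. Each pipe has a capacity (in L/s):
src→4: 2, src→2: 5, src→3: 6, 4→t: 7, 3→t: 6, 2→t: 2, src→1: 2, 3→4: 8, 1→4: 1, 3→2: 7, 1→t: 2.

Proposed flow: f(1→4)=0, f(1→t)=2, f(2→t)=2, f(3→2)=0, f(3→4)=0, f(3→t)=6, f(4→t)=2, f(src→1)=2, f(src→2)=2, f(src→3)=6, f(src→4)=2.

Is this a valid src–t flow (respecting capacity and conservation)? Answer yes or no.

Yes

Every edge has 0 ≤ f(e) ≤ cap(e).
At each intermediate node, inflow equals outflow.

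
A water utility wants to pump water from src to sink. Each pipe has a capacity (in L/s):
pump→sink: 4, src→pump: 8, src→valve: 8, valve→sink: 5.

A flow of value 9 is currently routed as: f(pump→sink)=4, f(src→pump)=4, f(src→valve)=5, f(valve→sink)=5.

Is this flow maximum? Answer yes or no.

Residual reachable from src: {pump, src, valve}; sink is not reachable.
Saturated cut: valve→sink, pump→sink with total capacity 9 = current flow value. Flow is maximum.

Yes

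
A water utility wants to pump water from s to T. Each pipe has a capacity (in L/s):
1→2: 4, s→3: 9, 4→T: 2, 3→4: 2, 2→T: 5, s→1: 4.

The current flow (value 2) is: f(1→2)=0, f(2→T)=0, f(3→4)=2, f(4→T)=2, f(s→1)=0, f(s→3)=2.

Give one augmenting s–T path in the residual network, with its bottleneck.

Residual along s→1→2→T: s→1: 4, 1→2: 4, 2→T: 5.
Bottleneck = min = 4.

s→1→2→T, bottleneck 4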